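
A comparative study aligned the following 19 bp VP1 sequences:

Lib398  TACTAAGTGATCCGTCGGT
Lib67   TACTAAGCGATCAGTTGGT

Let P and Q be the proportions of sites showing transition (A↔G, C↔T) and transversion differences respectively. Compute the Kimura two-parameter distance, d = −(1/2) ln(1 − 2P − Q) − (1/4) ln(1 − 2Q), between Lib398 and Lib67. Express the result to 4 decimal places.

0.1805

Differing sites — 8:T/C (Ti); 13:C/A (Tv); 16:C/T (Ti).
Of the 3 differences, 2 transitions and 1 transversion over 19 sites: P = 2/19 = 0.105263, Q = 1/19 = 0.052632.
d = −0.5·ln(0.736842) − 0.25·ln(0.894736) = −0.5·(-0.305382) − 0.25·(-0.111227) = 0.1805.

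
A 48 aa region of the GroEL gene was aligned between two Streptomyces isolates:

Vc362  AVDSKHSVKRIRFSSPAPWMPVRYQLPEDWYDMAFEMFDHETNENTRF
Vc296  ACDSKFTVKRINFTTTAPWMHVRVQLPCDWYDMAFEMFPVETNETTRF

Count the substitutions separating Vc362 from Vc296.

Differing sites — 2:V/C; 6:H/F; 7:S/T; 12:R/N; 14:S/T; 15:S/T; 16:P/T; 21:P/H; 24:Y/V; 28:E/C; 39:D/P; 40:H/V; 45:N/T.
That gives 13 mismatches out of 48 aligned sites, so the Hamming distance is 13.

13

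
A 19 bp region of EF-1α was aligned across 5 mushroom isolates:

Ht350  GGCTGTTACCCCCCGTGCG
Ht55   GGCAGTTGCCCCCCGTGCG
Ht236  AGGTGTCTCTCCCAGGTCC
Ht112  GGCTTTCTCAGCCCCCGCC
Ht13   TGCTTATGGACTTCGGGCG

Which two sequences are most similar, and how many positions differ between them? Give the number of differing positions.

Pairwise Hamming distances:
  Ht350 vs Ht55: 2
  Ht350 vs Ht236: 9
  Ht350 vs Ht112: 8
  Ht350 vs Ht13: 9
  Ht55 vs Ht236: 10
  Ht55 vs Ht112: 9
  Ht55 vs Ht13: 9
  Ht236 vs Ht112: 9
  Ht236 vs Ht13: 13
  Ht112 vs Ht13: 11
The smallest is 2, between Ht350 and Ht55.

2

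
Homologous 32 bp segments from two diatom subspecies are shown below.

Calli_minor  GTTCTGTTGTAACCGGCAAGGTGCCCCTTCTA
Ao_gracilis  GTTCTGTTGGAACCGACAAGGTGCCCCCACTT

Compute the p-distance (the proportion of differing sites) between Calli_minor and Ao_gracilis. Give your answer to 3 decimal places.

Mismatches occur at site 10 (T↔G), site 16 (G↔A), site 28 (T↔C), site 29 (T↔A), site 32 (A↔T).
There are 5 differences over 32 sites, so p = 5/32 = 0.156.

0.156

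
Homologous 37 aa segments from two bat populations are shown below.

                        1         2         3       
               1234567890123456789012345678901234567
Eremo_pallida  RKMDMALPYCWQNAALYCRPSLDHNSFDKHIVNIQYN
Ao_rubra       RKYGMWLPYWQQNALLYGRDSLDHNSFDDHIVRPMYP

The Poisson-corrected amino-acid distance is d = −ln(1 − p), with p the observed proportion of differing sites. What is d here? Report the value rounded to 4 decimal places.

0.4329

Mismatches occur at site 3 (M↔Y), site 4 (D↔G), site 6 (A↔W), site 10 (C↔W), site 11 (W↔Q), site 15 (A↔L), site 18 (C↔G), site 20 (P↔D), site 29 (K↔D), site 33 (N↔R), site 34 (I↔P), site 35 (Q↔M), site 37 (N↔P).
p = 13/37 = 0.351351.
d = −ln(1 − 0.351351) = −ln(0.648649) = 0.4329.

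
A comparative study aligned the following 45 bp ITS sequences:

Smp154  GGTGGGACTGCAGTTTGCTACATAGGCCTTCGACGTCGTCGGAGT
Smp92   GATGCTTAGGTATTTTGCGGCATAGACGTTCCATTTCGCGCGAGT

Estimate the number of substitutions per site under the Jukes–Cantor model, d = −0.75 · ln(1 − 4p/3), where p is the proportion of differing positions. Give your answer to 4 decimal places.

The sequences differ at positions 2 (G/A), 5 (G/C), 6 (G/T), 7 (A/T), 8 (C/A), 9 (T/G), 11 (C/T), 13 (G/T), 19 (T/G), 20 (A/G), 26 (G/A), 28 (C/G), 32 (G/C), 34 (C/T), 35 (G/T), 39 (T/C), 40 (C/G), 41 (G/C).
p = 18/45 = 0.400000.
d = −0.75 · ln(1 − (4/3)·0.400000) = −0.75 · ln(0.466667) = −0.75 · (-0.762139) = 0.5716.

0.5716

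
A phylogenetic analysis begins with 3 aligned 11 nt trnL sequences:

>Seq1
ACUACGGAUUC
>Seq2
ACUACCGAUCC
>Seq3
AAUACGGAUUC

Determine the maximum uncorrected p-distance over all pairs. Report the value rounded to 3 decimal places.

0.273

Pairwise Hamming distances:
  Seq1 vs Seq2: 2
  Seq1 vs Seq3: 1
  Seq2 vs Seq3: 3
The largest is 3 mismatches, between Seq2 and Seq3; p = 3/11 = 0.273.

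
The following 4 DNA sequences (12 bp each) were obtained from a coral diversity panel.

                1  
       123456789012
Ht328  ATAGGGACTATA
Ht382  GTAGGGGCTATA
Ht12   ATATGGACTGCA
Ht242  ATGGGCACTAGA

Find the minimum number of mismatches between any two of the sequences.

2

Pairwise Hamming distances:
  Ht328 vs Ht382: 2
  Ht328 vs Ht12: 3
  Ht328 vs Ht242: 3
  Ht382 vs Ht12: 5
  Ht382 vs Ht242: 5
  Ht12 vs Ht242: 5
The smallest is 2, between Ht328 and Ht382.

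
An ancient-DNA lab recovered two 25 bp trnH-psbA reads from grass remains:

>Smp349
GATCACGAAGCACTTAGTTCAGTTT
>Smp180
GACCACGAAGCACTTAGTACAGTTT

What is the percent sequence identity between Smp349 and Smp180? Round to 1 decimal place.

92.0%

Differing sites — 3:T/C; 19:T/A.
23 of the 25 sites match, so the percent identity is 23/25 × 100 = 92.0%.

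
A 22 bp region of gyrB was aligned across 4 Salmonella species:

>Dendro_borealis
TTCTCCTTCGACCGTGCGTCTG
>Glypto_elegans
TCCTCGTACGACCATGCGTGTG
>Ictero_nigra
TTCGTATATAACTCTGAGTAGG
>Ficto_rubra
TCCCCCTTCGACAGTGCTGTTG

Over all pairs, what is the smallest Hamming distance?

Pairwise Hamming distances:
  Dendro_borealis vs Glypto_elegans: 5
  Dendro_borealis vs Ictero_nigra: 11
  Dendro_borealis vs Ficto_rubra: 6
  Glypto_elegans vs Ictero_nigra: 11
  Glypto_elegans vs Ficto_rubra: 8
  Ictero_nigra vs Ficto_rubra: 14
The smallest is 5, between Dendro_borealis and Glypto_elegans.

5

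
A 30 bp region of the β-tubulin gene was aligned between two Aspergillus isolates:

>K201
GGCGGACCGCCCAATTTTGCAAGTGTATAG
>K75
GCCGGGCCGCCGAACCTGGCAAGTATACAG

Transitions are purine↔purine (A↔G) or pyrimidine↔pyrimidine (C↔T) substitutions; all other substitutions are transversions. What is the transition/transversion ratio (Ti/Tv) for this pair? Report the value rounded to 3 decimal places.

The sequences differ at positions 2 (G/C, transversion), 6 (A/G, transition), 12 (C/G, transversion), 15 (T/C, transition), 16 (T/C, transition), 18 (T/G, transversion), 25 (G/A, transition), 28 (T/C, transition).
Of the 8 differences, 5 transitions and 3 transversions, so Ti/Tv = 5/3 = 1.667.

1.667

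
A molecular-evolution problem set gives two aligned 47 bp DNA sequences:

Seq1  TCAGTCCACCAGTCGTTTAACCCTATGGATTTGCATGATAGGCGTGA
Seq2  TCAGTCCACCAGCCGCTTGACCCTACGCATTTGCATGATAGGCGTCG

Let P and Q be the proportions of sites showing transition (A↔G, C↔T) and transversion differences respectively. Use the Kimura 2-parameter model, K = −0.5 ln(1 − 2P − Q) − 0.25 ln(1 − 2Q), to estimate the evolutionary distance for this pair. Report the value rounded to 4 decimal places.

Mismatches occur at site 13 (T↔C, transition), site 16 (T↔C, transition), site 19 (A↔G, transition), site 26 (T↔C, transition), site 28 (G↔C, transversion), site 46 (G↔C, transversion), site 47 (A↔G, transition).
Of the 7 differences, 5 transitions and 2 transversions over 47 sites: P = 5/47 = 0.106383, Q = 2/47 = 0.042553.
d = −0.5·ln(0.744681) − 0.25·ln(0.914894) = −0.5·(-0.294799) − 0.25·(-0.088947) = 0.1696.

0.1696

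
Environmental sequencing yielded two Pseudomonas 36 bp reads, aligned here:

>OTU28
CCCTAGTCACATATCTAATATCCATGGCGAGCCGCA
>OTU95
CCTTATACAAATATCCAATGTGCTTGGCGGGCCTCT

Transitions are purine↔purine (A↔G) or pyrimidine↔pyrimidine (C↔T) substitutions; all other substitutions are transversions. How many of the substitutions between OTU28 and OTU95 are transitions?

4

The sequences differ at positions 3 (C/T, transition), 6 (G/T, transversion), 7 (T/A, transversion), 10 (C/A, transversion), 16 (T/C, transition), 20 (A/G, transition), 22 (C/G, transversion), 24 (A/T, transversion), 30 (A/G, transition), 34 (G/T, transversion), 36 (A/T, transversion).
Of the 11 differences, 4 transitions and 7 transversions, so the answer is 4.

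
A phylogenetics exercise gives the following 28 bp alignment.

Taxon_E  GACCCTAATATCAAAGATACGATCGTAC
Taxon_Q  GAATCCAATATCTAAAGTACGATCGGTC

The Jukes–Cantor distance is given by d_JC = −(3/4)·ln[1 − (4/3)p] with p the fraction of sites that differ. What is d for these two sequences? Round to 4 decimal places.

Mismatches occur at site 3 (C↔A), site 4 (C↔T), site 6 (T↔C), site 13 (A↔T), site 16 (G↔A), site 17 (A↔G), site 26 (T↔G), site 27 (A↔T).
p = 8/28 = 0.285714.
d = −0.75 · ln(1 − (4/3)·0.285714) = −0.75 · ln(0.619048) = −0.75 · (-0.479572) = 0.3597.

0.3597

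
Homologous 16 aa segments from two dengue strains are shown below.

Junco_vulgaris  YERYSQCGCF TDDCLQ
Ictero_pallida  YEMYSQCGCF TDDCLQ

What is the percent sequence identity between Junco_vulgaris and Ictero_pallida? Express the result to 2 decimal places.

A single mismatch occurs at site 3 (R↔M).
15 of the 16 sites match, so the percent identity is 15/16 × 100 = 93.75%.

93.75%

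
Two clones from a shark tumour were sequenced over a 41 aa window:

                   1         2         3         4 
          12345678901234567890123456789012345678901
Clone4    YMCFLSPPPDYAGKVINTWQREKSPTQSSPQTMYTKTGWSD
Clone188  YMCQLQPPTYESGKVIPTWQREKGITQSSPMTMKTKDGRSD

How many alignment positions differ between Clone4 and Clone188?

13

Differing sites — 4:F/Q; 6:S/Q; 9:P/T; 10:D/Y; 11:Y/E; 12:A/S; 17:N/P; 24:S/G; 25:P/I; 31:Q/M; 34:Y/K; 37:T/D; 39:W/R.
That gives 13 mismatches out of 41 aligned sites, so the Hamming distance is 13.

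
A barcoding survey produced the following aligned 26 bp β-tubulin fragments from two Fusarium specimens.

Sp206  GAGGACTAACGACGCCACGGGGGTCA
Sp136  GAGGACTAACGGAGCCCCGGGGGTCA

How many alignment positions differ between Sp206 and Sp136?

The sequences differ at positions 12 (A/G), 13 (C/A), 17 (A/C).
That gives 3 mismatches out of 26 aligned sites, so the Hamming distance is 3.

3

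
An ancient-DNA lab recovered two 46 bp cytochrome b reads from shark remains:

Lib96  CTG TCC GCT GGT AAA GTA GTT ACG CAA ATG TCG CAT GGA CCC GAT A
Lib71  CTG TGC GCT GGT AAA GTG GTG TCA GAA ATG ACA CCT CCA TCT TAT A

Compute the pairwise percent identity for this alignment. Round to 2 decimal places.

69.57%

Mismatches occur at site 5 (C→G), site 18 (A→G), site 21 (T→G), site 22 (A→T), site 24 (G→A), site 25 (C→G), site 31 (T→A), site 33 (G→A), site 35 (A→C), site 37 (G→C), site 38 (G→C), site 40 (C→T), site 42 (C→T), site 43 (G→T).
32 of the 46 sites match, so the percent identity is 32/46 × 100 = 69.57%.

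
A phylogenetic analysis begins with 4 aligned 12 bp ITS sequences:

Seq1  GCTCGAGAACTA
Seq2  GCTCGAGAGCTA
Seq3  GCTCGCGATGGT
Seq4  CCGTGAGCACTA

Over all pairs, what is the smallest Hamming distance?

1

Pairwise Hamming distances:
  Seq1 vs Seq2: 1
  Seq1 vs Seq3: 5
  Seq1 vs Seq4: 4
  Seq2 vs Seq3: 5
  Seq2 vs Seq4: 5
  Seq3 vs Seq4: 9
The smallest is 1, between Seq1 and Seq2.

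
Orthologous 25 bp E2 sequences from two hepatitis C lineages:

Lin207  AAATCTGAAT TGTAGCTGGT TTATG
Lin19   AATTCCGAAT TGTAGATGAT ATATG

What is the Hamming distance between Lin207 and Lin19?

5

Mismatches occur at site 3 (A/T), site 6 (T/C), site 16 (C/A), site 19 (G/A), site 21 (T/A).
That gives 5 mismatches out of 25 aligned sites, so the Hamming distance is 5.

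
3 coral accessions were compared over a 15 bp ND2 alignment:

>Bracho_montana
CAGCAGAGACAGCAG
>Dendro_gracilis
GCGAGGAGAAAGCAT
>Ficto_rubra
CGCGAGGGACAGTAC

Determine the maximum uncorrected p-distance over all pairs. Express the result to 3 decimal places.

0.600

Pairwise Hamming distances:
  Bracho_montana vs Dendro_gracilis: 6
  Bracho_montana vs Ficto_rubra: 6
  Dendro_gracilis vs Ficto_rubra: 9
The largest is 9 mismatches, between Dendro_gracilis and Ficto_rubra; p = 9/15 = 0.600.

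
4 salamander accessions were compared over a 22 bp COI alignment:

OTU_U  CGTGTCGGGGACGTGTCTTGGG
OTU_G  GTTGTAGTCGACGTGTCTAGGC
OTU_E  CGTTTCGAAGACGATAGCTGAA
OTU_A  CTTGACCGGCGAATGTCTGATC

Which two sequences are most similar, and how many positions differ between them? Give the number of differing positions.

Pairwise Hamming distances:
  OTU_U vs OTU_G: 7
  OTU_U vs OTU_E: 10
  OTU_U vs OTU_A: 11
  OTU_G vs OTU_E: 14
  OTU_G vs OTU_A: 13
  OTU_E vs OTU_A: 19
The smallest is 7, between OTU_U and OTU_G.

7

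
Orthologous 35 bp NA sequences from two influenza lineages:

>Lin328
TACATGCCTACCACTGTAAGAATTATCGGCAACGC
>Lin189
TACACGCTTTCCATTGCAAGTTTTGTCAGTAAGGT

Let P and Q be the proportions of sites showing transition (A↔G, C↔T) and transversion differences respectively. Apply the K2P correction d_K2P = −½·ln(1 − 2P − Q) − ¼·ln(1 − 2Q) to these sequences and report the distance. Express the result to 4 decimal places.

The sequences differ at positions 5 (T/C, transition), 8 (C/T, transition), 10 (A/T, transversion), 14 (C/T, transition), 17 (T/C, transition), 21 (A/T, transversion), 22 (A/T, transversion), 25 (A/G, transition), 28 (G/A, transition), 30 (C/T, transition), 33 (C/G, transversion), 35 (C/T, transition).
Of the 12 differences, 8 transitions and 4 transversions over 35 sites: P = 8/35 = 0.228571, Q = 4/35 = 0.114286.
d = −0.5·ln(0.428572) − 0.25·ln(0.771428) = −0.5·(-0.847297) − 0.25·(-0.259512) = 0.4885.

0.4885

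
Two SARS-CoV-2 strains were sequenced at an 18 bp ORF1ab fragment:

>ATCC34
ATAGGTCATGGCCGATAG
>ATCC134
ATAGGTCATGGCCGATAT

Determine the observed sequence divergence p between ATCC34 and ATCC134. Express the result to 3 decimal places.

0.056

A single mismatch occurs at site 18 (G→T).
There are 1 differences over 18 sites, so p = 1/18 = 0.056.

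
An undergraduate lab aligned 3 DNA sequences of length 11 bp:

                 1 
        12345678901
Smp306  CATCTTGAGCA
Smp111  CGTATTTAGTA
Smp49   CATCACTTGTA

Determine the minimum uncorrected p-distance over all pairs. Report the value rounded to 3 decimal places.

0.364

Pairwise Hamming distances:
  Smp306 vs Smp111: 4
  Smp306 vs Smp49: 5
  Smp111 vs Smp49: 5
The smallest is 4 mismatches, between Smp306 and Smp111; p = 4/11 = 0.364.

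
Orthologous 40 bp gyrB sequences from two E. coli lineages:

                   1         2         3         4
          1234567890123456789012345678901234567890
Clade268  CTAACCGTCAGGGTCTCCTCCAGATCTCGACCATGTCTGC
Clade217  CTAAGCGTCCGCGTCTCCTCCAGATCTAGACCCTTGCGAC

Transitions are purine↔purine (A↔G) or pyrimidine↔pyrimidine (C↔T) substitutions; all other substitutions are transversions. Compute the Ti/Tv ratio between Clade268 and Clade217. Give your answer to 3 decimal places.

0.125

Differing sites — 5:C/G (Tv); 10:A/C (Tv); 12:G/C (Tv); 28:C/A (Tv); 33:A/C (Tv); 35:G/T (Tv); 36:T/G (Tv); 38:T/G (Tv); 39:G/A (Ti).
Of the 9 differences, 1 transition and 8 transversions, so Ti/Tv = 1/8 = 0.125.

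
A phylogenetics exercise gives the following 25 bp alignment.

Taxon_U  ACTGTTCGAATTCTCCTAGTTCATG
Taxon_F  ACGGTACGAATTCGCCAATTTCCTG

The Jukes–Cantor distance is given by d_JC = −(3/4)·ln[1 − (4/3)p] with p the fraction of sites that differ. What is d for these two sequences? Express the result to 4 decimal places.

0.2892

Differing sites — 3:T/G; 6:T/A; 14:T/G; 17:T/A; 19:G/T; 23:A/C.
p = 6/25 = 0.240000.
d = −0.75 · ln(1 − (4/3)·0.240000) = −0.75 · ln(0.680000) = −0.75 · (-0.385662) = 0.2892.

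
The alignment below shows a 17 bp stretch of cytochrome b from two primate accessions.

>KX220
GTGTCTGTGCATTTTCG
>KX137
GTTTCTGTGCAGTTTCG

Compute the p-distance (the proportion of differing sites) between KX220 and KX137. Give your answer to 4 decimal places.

Differing sites — 3:G/T; 12:T/G.
There are 2 differences over 17 sites, so p = 2/17 = 0.1176.

0.1176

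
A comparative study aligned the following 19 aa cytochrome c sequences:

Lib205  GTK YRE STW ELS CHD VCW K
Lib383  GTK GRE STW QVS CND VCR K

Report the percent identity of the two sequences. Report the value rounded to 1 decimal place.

73.7%

Differing sites — 4:Y/G; 10:E/Q; 11:L/V; 14:H/N; 18:W/R.
14 of the 19 sites match, so the percent identity is 14/19 × 100 = 73.7%.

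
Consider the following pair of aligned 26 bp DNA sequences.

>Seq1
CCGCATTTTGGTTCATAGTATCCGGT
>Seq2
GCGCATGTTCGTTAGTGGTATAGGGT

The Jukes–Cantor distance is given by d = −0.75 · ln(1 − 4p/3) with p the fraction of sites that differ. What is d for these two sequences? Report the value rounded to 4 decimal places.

0.3961

The sequences differ at positions 1 (C/G), 7 (T/G), 10 (G/C), 14 (C/A), 15 (A/G), 17 (A/G), 22 (C/A), 23 (C/G).
p = 8/26 = 0.307692.
d = −0.75 · ln(1 − (4/3)·0.307692) = −0.75 · ln(0.589744) = −0.75 · (-0.528067) = 0.3961.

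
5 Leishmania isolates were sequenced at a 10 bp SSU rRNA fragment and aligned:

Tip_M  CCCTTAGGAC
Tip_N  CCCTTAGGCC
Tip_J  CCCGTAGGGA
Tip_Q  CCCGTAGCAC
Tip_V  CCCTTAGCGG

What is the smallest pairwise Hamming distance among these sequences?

1

Pairwise Hamming distances:
  Tip_M vs Tip_N: 1
  Tip_M vs Tip_J: 3
  Tip_M vs Tip_Q: 2
  Tip_M vs Tip_V: 3
  Tip_N vs Tip_J: 3
  Tip_N vs Tip_Q: 3
  Tip_N vs Tip_V: 3
  Tip_J vs Tip_Q: 3
  Tip_J vs Tip_V: 3
  Tip_Q vs Tip_V: 3
The smallest is 1, between Tip_M and Tip_N.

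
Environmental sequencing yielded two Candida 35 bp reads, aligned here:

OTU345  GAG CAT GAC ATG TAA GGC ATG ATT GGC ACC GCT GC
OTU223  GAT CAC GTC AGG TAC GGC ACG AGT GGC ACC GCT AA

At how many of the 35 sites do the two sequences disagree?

9

The sequences differ at positions 3 (G/T), 6 (T/C), 8 (A/T), 11 (T/G), 15 (A/C), 20 (T/C), 23 (T/G), 34 (G/A), 35 (C/A).
That gives 9 mismatches out of 35 aligned sites, so the Hamming distance is 9.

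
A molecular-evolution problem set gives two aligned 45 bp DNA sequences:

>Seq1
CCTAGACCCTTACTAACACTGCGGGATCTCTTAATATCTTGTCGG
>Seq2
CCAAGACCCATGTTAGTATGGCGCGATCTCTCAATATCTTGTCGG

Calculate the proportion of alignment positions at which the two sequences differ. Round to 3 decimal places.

The sequences differ at positions 3 (T/A), 10 (T/A), 12 (A/G), 13 (C/T), 16 (A/G), 17 (C/T), 19 (C/T), 20 (T/G), 24 (G/C), 32 (T/C).
There are 10 differences over 45 sites, so p = 10/45 = 0.222.

0.222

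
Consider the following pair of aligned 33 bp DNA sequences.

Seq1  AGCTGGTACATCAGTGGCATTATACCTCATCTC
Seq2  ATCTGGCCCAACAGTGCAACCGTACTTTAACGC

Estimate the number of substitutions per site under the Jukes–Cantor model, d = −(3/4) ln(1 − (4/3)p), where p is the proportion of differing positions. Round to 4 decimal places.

The sequences differ at positions 2 (G/T), 7 (T/C), 8 (A/C), 11 (T/A), 17 (G/C), 18 (C/A), 20 (T/C), 21 (T/C), 22 (A/G), 26 (C/T), 28 (C/T), 30 (T/A), 32 (T/G).
p = 13/33 = 0.393939.
d = −0.75 · ln(1 − (4/3)·0.393939) = −0.75 · ln(0.474748) = −0.75 · (-0.744971) = 0.5587.

0.5587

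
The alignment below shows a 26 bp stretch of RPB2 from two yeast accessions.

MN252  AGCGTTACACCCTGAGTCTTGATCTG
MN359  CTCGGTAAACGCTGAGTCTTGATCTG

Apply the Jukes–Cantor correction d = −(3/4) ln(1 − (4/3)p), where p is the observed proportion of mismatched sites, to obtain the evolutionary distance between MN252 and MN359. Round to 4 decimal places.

0.2222

The sequences differ at positions 1 (A/C), 2 (G/T), 5 (T/G), 8 (C/A), 11 (C/G).
p = 5/26 = 0.192308.
d = −0.75 · ln(1 − (4/3)·0.192308) = −0.75 · ln(0.743589) = −0.75 · (-0.296267) = 0.2222.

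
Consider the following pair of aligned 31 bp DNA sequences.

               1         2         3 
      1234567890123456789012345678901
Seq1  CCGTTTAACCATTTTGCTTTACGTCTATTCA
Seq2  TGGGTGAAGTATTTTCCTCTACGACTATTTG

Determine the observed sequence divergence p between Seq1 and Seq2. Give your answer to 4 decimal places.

0.3548

Mismatches occur at site 1 (C→T), site 2 (C→G), site 4 (T→G), site 6 (T→G), site 9 (C→G), site 10 (C→T), site 16 (G→C), site 19 (T→C), site 24 (T→A), site 30 (C→T), site 31 (A→G).
There are 11 differences over 31 sites, so p = 11/31 = 0.3548.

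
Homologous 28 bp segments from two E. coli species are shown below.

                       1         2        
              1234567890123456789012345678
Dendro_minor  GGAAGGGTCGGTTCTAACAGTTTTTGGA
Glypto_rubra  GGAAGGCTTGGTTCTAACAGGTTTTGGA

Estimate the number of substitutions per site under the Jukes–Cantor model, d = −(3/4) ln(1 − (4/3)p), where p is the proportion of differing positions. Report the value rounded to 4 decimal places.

Mismatches occur at site 7 (G/C), site 9 (C/T), site 21 (T/G).
p = 3/28 = 0.107143.
d = −0.75 · ln(1 − (4/3)·0.107143) = −0.75 · ln(0.857143) = −0.75 · (-0.154151) = 0.1156.

0.1156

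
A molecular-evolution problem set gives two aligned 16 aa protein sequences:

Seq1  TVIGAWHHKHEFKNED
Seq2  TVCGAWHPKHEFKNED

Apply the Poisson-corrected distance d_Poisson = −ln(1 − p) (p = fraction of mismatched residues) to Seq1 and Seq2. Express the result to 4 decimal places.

The sequences differ at positions 3 (I/C), 8 (H/P).
p = 2/16 = 0.125000.
d = −ln(1 − 0.125000) = −ln(0.875000) = 0.1335.

0.1335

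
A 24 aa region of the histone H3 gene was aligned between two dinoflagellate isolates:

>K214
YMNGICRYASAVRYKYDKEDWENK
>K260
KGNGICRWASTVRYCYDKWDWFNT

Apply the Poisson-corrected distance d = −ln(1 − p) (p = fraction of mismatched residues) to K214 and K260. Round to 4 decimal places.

0.4055

Mismatches occur at site 1 (Y→K), site 2 (M→G), site 8 (Y→W), site 11 (A→T), site 15 (K→C), site 19 (E→W), site 22 (E→F), site 24 (K→T).
p = 8/24 = 0.333333.
d = −ln(1 − 0.333333) = −ln(0.666667) = 0.4055.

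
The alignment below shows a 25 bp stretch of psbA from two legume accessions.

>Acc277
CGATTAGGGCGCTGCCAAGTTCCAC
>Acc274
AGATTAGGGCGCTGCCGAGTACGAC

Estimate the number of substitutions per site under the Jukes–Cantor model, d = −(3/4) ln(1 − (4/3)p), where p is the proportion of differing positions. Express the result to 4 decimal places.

0.1800

Mismatches occur at site 1 (C→A), site 17 (A→G), site 21 (T→A), site 23 (C→G).
p = 4/25 = 0.160000.
d = −0.75 · ln(1 − (4/3)·0.160000) = −0.75 · ln(0.786667) = −0.75 · (-0.239950) = 0.1800.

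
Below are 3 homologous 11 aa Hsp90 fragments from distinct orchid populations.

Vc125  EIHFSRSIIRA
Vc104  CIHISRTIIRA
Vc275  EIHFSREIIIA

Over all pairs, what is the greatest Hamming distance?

4

Pairwise Hamming distances:
  Vc125 vs Vc104: 3
  Vc125 vs Vc275: 2
  Vc104 vs Vc275: 4
The largest is 4, between Vc104 and Vc275.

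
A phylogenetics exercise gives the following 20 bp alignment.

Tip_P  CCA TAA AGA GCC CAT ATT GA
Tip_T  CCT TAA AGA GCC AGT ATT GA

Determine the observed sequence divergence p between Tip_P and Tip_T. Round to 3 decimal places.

The sequences differ at positions 3 (A/T), 13 (C/A), 14 (A/G).
There are 3 differences over 20 sites, so p = 3/20 = 0.150.

0.150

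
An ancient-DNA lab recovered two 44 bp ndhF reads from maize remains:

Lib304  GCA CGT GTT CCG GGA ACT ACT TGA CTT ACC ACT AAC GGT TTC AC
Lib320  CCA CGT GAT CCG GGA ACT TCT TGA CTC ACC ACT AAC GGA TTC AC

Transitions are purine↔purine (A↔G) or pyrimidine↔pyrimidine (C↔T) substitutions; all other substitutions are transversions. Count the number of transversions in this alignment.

The sequences differ at positions 1 (G/C, transversion), 8 (T/A, transversion), 19 (A/T, transversion), 27 (T/C, transition), 39 (T/A, transversion).
Of the 5 differences, 1 transition and 4 transversions, so the answer is 4.

4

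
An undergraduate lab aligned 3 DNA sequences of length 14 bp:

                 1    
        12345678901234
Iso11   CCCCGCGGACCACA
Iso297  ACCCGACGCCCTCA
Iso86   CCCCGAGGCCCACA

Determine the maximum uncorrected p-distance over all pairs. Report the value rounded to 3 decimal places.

0.357

Pairwise Hamming distances:
  Iso11 vs Iso297: 5
  Iso11 vs Iso86: 2
  Iso297 vs Iso86: 3
The largest is 5 mismatches, between Iso11 and Iso297; p = 5/14 = 0.357.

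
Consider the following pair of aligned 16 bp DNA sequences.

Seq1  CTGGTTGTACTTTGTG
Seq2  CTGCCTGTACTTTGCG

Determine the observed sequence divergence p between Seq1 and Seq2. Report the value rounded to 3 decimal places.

0.188

The sequences differ at positions 4 (G/C), 5 (T/C), 15 (T/C).
There are 3 differences over 16 sites, so p = 3/16 = 0.188.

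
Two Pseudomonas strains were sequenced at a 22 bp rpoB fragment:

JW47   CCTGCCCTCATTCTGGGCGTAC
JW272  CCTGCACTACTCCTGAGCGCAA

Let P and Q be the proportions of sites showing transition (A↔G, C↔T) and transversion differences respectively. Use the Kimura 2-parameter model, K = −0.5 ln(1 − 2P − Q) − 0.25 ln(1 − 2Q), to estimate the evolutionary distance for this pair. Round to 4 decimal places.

The sequences differ at positions 6 (C/A, transversion), 9 (C/A, transversion), 10 (A/C, transversion), 12 (T/C, transition), 16 (G/A, transition), 20 (T/C, transition), 22 (C/A, transversion).
Of the 7 differences, 3 transitions and 4 transversions over 22 sites: P = 3/22 = 0.136364, Q = 4/22 = 0.181818.
d = −0.5·ln(0.545454) − 0.25·ln(0.636364) = −0.5·(-0.606137) − 0.25·(-0.451985) = 0.4161.

0.4161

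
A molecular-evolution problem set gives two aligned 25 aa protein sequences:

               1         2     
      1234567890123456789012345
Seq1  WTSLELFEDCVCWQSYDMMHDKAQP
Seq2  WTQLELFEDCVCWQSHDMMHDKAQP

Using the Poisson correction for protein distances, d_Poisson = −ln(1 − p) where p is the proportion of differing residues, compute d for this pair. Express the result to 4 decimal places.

0.0834

The sequences differ at positions 3 (S/Q), 16 (Y/H).
p = 2/25 = 0.080000.
d = −ln(1 − 0.080000) = −ln(0.920000) = 0.0834.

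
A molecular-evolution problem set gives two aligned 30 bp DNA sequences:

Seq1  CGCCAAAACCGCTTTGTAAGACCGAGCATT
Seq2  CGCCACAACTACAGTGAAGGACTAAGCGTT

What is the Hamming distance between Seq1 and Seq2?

10

The sequences differ at positions 6 (A/C), 10 (C/T), 11 (G/A), 13 (T/A), 14 (T/G), 17 (T/A), 19 (A/G), 23 (C/T), 24 (G/A), 28 (A/G).
That gives 10 mismatches out of 30 aligned sites, so the Hamming distance is 10.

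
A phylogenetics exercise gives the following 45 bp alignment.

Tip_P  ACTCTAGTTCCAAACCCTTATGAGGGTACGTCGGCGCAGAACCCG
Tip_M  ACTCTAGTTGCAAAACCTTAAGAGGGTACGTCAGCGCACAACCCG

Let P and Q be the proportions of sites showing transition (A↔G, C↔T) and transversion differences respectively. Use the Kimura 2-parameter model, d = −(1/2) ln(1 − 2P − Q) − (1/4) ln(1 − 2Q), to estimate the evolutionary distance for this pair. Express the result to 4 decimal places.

The sequences differ at positions 10 (C/G, transversion), 15 (C/A, transversion), 21 (T/A, transversion), 33 (G/A, transition), 39 (G/C, transversion).
Of the 5 differences, 1 transition and 4 transversions over 45 sites: P = 1/45 = 0.022222, Q = 4/45 = 0.088889.
d = −0.5·ln(0.866667) − 0.25·ln(0.822222) = −0.5·(-0.143100) − 0.25·(-0.195745) = 0.1205.

0.1205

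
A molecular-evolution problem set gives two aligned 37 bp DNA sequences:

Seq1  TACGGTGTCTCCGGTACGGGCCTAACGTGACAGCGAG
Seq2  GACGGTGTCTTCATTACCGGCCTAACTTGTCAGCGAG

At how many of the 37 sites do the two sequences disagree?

7

Mismatches occur at site 1 (T→G), site 11 (C→T), site 13 (G→A), site 14 (G→T), site 18 (G→C), site 27 (G→T), site 30 (A→T).
That gives 7 mismatches out of 37 aligned sites, so the Hamming distance is 7.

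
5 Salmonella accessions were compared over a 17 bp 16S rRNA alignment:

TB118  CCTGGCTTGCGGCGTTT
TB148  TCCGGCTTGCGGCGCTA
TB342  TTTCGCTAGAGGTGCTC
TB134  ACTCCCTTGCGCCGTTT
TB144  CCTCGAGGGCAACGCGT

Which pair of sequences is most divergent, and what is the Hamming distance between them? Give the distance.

Pairwise Hamming distances:
  TB118 vs TB148: 4
  TB118 vs TB342: 8
  TB118 vs TB134: 4
  TB118 vs TB144: 8
  TB148 vs TB342: 7
  TB148 vs TB134: 7
  TB148 vs TB144: 10
  TB342 vs TB134: 9
  TB342 vs TB144: 11
  TB134 vs TB144: 9
The largest is 11, between TB342 and TB144.

11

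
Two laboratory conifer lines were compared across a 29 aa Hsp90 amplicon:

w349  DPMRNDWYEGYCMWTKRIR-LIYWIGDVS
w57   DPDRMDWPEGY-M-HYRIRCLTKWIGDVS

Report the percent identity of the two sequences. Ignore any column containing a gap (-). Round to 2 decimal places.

73.08%

Excluding the 3 gap columns leaves 26 comparable sites.
Mismatches occur at site 3 (M→D), site 5 (N→M), site 8 (Y→P), site 15 (T→H), site 16 (K→Y), site 22 (I→T), site 23 (Y→K).
19 of the 26 comparable sites match, so the percent identity is 19/26 × 100 = 73.08%.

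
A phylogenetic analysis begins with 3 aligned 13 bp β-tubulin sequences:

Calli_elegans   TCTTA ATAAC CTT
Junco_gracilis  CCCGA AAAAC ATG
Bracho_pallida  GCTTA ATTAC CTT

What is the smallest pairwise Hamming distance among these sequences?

2

Pairwise Hamming distances:
  Calli_elegans vs Junco_gracilis: 6
  Calli_elegans vs Bracho_pallida: 2
  Junco_gracilis vs Bracho_pallida: 7
The smallest is 2, between Calli_elegans and Bracho_pallida.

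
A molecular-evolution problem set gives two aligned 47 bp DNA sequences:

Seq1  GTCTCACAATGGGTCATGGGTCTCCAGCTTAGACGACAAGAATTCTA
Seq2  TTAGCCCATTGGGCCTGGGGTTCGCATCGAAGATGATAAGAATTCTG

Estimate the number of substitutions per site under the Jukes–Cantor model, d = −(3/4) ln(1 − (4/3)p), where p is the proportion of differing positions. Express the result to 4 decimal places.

0.4937

Differing sites — 1:G/T; 3:C/A; 4:T/G; 6:A/C; 9:A/T; 14:T/C; 16:A/T; 17:T/G; 22:C/T; 23:T/C; 24:C/G; 27:G/T; 29:T/G; 30:T/A; 34:C/T; 37:C/T; 47:A/G.
p = 17/47 = 0.361702.
d = −0.75 · ln(1 − (4/3)·0.361702) = −0.75 · ln(0.517731) = −0.75 · (-0.658299) = 0.4937.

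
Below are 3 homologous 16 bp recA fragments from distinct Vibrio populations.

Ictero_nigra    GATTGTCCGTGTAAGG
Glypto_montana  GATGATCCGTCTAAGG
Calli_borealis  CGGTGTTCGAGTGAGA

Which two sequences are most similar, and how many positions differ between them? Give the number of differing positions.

3

Pairwise Hamming distances:
  Ictero_nigra vs Glypto_montana: 3
  Ictero_nigra vs Calli_borealis: 7
  Glypto_montana vs Calli_borealis: 10
The smallest is 3, between Ictero_nigra and Glypto_montana.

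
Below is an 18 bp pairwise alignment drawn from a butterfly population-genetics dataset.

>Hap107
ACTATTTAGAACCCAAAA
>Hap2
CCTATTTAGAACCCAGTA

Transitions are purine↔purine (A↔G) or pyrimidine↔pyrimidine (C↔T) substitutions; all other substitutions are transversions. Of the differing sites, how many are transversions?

2

Differing sites — 1:A/C (Tv); 16:A/G (Ti); 17:A/T (Tv).
Of the 3 differences, 1 transition and 2 transversions, so the answer is 2.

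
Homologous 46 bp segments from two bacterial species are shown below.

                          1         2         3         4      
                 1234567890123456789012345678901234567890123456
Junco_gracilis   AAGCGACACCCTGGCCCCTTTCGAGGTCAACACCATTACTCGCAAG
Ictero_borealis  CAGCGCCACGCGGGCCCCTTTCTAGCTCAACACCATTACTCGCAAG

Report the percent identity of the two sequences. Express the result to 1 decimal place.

87.0%

The sequences differ at positions 1 (A/C), 6 (A/C), 10 (C/G), 12 (T/G), 23 (G/T), 26 (G/C).
40 of the 46 sites match, so the percent identity is 40/46 × 100 = 87.0%.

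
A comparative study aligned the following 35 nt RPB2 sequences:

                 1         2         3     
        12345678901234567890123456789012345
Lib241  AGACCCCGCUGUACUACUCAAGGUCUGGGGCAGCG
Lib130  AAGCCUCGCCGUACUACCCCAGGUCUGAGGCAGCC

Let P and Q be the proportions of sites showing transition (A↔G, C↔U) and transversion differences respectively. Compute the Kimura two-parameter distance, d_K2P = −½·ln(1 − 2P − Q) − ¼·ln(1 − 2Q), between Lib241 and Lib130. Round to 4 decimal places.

The sequences differ at positions 2 (G/A, transition), 3 (A/G, transition), 6 (C/U, transition), 10 (U/C, transition), 18 (U/C, transition), 20 (A/C, transversion), 28 (G/A, transition), 35 (G/C, transversion).
Of the 8 differences, 6 transitions and 2 transversions over 35 sites: P = 6/35 = 0.171429, Q = 2/35 = 0.057143.
d = −0.5·ln(0.599999) − 0.25·ln(0.885714) = −0.5·(-0.510827) − 0.25·(-0.121361) = 0.2858.

0.2858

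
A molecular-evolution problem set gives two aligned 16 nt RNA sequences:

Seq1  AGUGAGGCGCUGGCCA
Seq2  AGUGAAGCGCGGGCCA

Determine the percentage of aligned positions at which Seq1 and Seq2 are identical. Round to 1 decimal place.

87.5%

The sequences differ at positions 6 (G/A), 11 (U/G).
14 of the 16 sites match, so the percent identity is 14/16 × 100 = 87.5%.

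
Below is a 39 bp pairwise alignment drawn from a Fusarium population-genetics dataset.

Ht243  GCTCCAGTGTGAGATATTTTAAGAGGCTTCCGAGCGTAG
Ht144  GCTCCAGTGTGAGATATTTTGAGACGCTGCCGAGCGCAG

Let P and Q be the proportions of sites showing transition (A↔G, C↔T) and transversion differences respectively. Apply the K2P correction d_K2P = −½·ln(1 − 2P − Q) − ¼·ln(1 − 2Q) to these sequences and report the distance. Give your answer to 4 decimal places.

0.1106

The sequences differ at positions 21 (A/G, transition), 25 (G/C, transversion), 29 (T/G, transversion), 37 (T/C, transition).
Of the 4 differences, 2 transitions and 2 transversions over 39 sites: P = 2/39 = 0.051282, Q = 2/39 = 0.051282.
d = −0.5·ln(0.846154) − 0.25·ln(0.897436) = −0.5·(-0.167054) − 0.25·(-0.108213) = 0.1106.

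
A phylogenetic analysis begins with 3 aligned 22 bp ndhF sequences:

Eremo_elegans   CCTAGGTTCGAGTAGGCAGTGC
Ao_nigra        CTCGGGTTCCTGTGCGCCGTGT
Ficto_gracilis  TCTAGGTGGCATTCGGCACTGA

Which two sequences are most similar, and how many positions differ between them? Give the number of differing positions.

8

Pairwise Hamming distances:
  Eremo_elegans vs Ao_nigra: 9
  Eremo_elegans vs Ficto_gracilis: 8
  Ao_nigra vs Ficto_gracilis: 13
The smallest is 8, between Eremo_elegans and Ficto_gracilis.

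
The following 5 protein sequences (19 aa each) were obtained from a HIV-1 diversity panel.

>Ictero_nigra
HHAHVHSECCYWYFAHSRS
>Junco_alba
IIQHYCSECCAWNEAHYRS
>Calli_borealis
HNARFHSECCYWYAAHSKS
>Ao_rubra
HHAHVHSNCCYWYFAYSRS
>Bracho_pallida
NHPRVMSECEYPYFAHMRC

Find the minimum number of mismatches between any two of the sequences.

Pairwise Hamming distances:
  Ictero_nigra vs Junco_alba: 9
  Ictero_nigra vs Calli_borealis: 5
  Ictero_nigra vs Ao_rubra: 2
  Ictero_nigra vs Bracho_pallida: 8
  Junco_alba vs Calli_borealis: 11
  Junco_alba vs Ao_rubra: 11
  Junco_alba vs Bracho_pallida: 13
  Calli_borealis vs Ao_rubra: 7
  Calli_borealis vs Bracho_pallida: 11
  Ao_rubra vs Bracho_pallida: 10
The smallest is 2, between Ictero_nigra and Ao_rubra.

2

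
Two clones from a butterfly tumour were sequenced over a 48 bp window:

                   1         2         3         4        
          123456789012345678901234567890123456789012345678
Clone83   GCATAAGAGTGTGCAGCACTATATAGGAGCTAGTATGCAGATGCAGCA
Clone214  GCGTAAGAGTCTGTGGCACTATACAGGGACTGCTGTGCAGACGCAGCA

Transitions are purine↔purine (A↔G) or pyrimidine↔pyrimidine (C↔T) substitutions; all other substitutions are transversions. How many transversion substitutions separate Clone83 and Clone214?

2

Mismatches occur at site 3 (A↔G, transition), site 11 (G↔C, transversion), site 14 (C↔T, transition), site 15 (A↔G, transition), site 24 (T↔C, transition), site 28 (A↔G, transition), site 29 (G↔A, transition), site 32 (A↔G, transition), site 33 (G↔C, transversion), site 35 (A↔G, transition), site 42 (T↔C, transition).
Of the 11 differences, 9 transitions and 2 transversions, so the answer is 2.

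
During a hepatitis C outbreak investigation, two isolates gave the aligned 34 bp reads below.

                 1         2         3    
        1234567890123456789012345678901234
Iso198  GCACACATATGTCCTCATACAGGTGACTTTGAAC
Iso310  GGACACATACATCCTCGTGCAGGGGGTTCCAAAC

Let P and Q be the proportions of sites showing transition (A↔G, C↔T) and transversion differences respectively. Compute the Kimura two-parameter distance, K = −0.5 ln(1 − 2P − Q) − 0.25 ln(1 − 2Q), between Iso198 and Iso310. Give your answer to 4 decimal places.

0.4749

Differing sites — 2:C/G (Tv); 10:T/C (Ti); 11:G/A (Ti); 17:A/G (Ti); 19:A/G (Ti); 24:T/G (Tv); 26:A/G (Ti); 27:C/T (Ti); 29:T/C (Ti); 30:T/C (Ti); 31:G/A (Ti).
Of the 11 differences, 9 transitions and 2 transversions over 34 sites: P = 9/34 = 0.264706, Q = 2/34 = 0.058824.
d = −0.5·ln(0.411764) − 0.25·ln(0.882352) = −0.5·(-0.887305) − 0.25·(-0.125164) = 0.4749.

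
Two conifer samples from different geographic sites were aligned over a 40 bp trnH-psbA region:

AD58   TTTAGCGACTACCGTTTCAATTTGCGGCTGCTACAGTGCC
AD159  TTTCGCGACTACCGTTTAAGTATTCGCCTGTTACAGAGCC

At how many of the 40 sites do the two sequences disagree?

The sequences differ at positions 4 (A/C), 18 (C/A), 20 (A/G), 22 (T/A), 24 (G/T), 27 (G/C), 31 (C/T), 37 (T/A).
That gives 8 mismatches out of 40 aligned sites, so the Hamming distance is 8.

8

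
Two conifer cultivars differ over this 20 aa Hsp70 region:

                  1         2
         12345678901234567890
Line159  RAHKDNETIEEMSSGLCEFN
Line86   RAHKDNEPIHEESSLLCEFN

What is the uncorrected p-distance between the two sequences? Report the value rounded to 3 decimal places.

0.200

Differing sites — 8:T/P; 10:E/H; 12:M/E; 15:G/L.
There are 4 differences over 20 sites, so p = 4/20 = 0.200.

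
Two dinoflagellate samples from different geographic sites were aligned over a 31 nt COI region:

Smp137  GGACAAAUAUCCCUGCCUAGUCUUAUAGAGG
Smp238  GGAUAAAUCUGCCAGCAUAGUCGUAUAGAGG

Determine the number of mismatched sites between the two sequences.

6

The sequences differ at positions 4 (C/U), 9 (A/C), 11 (C/G), 14 (U/A), 17 (C/A), 23 (U/G).
That gives 6 mismatches out of 31 aligned sites, so the Hamming distance is 6.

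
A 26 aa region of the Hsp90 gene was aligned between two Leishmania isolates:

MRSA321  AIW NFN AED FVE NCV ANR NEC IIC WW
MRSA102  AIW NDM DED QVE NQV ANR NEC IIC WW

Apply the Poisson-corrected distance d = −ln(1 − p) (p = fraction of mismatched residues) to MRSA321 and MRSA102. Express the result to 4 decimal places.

0.2136

Differing sites — 5:F/D; 6:N/M; 7:A/D; 10:F/Q; 14:C/Q.
p = 5/26 = 0.192308.
d = −ln(1 − 0.192308) = −ln(0.807692) = 0.2136.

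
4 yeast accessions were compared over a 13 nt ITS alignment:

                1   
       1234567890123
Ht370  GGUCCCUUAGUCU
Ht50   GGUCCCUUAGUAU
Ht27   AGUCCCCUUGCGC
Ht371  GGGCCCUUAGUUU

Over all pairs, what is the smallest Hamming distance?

Pairwise Hamming distances:
  Ht370 vs Ht50: 1
  Ht370 vs Ht27: 6
  Ht370 vs Ht371: 2
  Ht50 vs Ht27: 6
  Ht50 vs Ht371: 2
  Ht27 vs Ht371: 7
The smallest is 1, between Ht370 and Ht50.

1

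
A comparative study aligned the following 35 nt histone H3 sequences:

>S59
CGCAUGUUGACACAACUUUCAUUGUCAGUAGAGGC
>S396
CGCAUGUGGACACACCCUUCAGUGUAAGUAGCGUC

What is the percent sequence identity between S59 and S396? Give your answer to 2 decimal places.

Mismatches occur at site 8 (U→G), site 15 (A→C), site 17 (U→C), site 22 (U→G), site 26 (C→A), site 32 (A→C), site 34 (G→U).
28 of the 35 sites match, so the percent identity is 28/35 × 100 = 80.00%.

80.00%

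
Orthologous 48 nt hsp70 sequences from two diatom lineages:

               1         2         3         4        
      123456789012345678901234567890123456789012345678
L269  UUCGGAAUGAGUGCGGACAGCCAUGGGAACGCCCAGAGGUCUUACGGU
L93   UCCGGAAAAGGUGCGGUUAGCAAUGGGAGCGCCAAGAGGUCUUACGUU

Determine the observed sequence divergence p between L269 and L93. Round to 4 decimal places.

Mismatches occur at site 2 (U→C), site 8 (U→A), site 9 (G→A), site 10 (A→G), site 17 (A→U), site 18 (C→U), site 22 (C→A), site 29 (A→G), site 34 (C→A), site 47 (G→U).
There are 10 differences over 48 sites, so p = 10/48 = 0.2083.

0.2083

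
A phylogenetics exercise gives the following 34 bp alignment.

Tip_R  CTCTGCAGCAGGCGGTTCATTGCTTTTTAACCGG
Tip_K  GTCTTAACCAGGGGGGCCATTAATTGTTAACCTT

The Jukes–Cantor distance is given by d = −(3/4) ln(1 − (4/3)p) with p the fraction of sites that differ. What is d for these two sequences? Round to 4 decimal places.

Mismatches occur at site 1 (C→G), site 5 (G→T), site 6 (C→A), site 8 (G→C), site 13 (C→G), site 16 (T→G), site 17 (T→C), site 22 (G→A), site 23 (C→A), site 26 (T→G), site 33 (G→T), site 34 (G→T).
p = 12/34 = 0.352941.
d = −0.75 · ln(1 − (4/3)·0.352941) = −0.75 · ln(0.529412) = −0.75 · (-0.635988) = 0.4770.

0.4770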